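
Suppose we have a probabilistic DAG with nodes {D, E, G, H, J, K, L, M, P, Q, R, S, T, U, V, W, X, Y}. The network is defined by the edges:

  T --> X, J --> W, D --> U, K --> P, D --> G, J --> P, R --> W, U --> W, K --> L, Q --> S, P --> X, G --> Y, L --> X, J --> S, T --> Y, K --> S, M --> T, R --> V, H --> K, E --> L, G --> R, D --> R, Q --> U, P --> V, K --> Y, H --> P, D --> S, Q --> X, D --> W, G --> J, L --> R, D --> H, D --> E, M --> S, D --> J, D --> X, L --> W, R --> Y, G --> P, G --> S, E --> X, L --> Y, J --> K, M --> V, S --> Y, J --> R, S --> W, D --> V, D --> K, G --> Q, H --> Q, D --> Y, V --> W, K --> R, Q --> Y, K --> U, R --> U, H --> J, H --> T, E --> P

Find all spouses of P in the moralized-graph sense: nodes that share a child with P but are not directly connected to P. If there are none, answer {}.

Children of P: V, X.
  V's other parents are D, M, R.
  X also has parents D, E, L, Q, T.
Excluding nodes already adjacent to P (E, G, H, J, K, V, X), the co-parent-only contribution is {D, L, M, Q, R, T}.

{D, L, M, Q, R, T}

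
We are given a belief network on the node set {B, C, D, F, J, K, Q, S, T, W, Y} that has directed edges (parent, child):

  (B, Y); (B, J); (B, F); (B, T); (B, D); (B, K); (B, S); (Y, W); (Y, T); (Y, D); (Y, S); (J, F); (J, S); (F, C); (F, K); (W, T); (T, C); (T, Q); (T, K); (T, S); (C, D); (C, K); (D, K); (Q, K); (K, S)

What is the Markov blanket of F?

Pa(F) = {B, J}.
Ch(F) = {C, K}.
For each child, the remaining parents (spouses of F):
  parents(C) \ {F} = {T}.
  K's other parents are B, C, D, Q, T.
So the Markov blanket of F is {B, C, D, J, K, Q, T}.

{B, C, D, J, K, Q, T}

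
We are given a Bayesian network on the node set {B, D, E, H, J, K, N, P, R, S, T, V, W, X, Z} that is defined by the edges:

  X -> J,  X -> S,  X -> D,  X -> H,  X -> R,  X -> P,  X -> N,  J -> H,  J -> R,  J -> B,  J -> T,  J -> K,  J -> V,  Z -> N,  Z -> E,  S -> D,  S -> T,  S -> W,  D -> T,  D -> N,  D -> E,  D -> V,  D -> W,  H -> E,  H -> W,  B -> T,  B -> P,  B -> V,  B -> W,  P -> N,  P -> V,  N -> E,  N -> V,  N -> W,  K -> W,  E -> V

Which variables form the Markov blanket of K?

{B, D, H, J, N, S, W}

A node's Markov blanket = Pa ∪ Ch ∪ (parents of Ch other than the node itself).
K's parents: J.
K has child W.
Other parents of K's children:
  W: B, D, H, N, S
So the Markov blanket of K is {B, D, H, J, N, S, W}.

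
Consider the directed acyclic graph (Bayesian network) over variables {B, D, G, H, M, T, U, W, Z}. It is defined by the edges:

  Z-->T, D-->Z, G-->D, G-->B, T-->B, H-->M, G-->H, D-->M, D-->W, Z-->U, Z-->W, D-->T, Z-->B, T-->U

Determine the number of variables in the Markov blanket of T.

A node's Markov blanket = Pa ∪ Ch ∪ (parents of Ch other than the node itself).
T has parents D, Z.
Ch(T) = {B, U}.
Other parents of T's children:
  B: G, Z
  U: Z
MB(T) = {B, D, G, U, Z}, which has 5 nodes.

5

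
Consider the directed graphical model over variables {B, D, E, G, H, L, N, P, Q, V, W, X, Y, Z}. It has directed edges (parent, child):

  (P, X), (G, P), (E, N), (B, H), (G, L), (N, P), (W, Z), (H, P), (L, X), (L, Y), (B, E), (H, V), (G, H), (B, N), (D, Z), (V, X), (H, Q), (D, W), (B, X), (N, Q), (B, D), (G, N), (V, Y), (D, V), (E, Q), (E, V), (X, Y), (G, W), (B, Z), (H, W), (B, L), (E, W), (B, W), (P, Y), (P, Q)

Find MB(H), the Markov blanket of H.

{B, D, E, G, N, P, Q, V, W}

By definition, MB(H) is built from H's parents, H's children, and the co-parents of H.
H's children: P, Q, V, W.
H's parents: B, G.
Parents of each child, excluding H:
  P: G, N
  Q: E, N, P
  V: D, E
  W: B, D, E, G
MB(H) = {B, D, E, G, N, P, Q, V, W}.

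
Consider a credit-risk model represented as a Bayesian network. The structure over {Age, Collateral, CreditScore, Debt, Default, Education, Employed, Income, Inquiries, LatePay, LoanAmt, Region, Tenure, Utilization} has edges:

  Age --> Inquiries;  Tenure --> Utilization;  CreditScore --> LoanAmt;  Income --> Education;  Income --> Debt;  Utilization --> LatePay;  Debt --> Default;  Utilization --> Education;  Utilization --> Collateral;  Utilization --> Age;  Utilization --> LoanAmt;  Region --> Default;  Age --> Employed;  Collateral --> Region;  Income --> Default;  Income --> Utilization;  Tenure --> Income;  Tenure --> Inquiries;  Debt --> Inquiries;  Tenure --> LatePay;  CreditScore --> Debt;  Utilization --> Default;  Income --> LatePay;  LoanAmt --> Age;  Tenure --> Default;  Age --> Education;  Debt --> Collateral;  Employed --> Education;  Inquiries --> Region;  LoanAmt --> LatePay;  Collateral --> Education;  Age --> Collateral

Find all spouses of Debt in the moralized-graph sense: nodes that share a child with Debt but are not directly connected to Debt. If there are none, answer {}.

{Age, Region, Tenure, Utilization}

Children of Debt: Collateral, Default, Inquiries.
  Inquiries's other parents are Age, Tenure.
  Collateral's other parents are Age, Utilization.
  parents(Default) \ {Debt} = {Income, Region, Tenure, Utilization}.
Excluding nodes already adjacent to Debt (Collateral, CreditScore, Default, Income, Inquiries), the co-parent-only contribution is {Age, Region, Tenure, Utilization}.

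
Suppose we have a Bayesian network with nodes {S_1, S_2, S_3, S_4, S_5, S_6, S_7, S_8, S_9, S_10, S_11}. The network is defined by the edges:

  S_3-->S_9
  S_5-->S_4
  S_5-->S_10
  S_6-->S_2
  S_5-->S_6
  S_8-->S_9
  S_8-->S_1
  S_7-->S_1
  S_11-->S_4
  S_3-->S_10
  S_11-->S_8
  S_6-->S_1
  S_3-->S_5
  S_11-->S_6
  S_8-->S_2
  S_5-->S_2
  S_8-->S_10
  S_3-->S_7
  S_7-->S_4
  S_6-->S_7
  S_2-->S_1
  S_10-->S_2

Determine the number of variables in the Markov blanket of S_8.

S_8's parents: S_11.
S_8's children: S_1, S_2, S_9, S_10.
Parents of each child, excluding S_8:
  S_10: S_3, S_5
  S_2: S_5, S_6, S_10
  S_9: S_3
  S_1: S_2, S_6, S_7
MB(S_8) = {S_1, S_2, S_3, S_5, S_6, S_7, S_9, S_10, S_11}, which has 9 nodes.

9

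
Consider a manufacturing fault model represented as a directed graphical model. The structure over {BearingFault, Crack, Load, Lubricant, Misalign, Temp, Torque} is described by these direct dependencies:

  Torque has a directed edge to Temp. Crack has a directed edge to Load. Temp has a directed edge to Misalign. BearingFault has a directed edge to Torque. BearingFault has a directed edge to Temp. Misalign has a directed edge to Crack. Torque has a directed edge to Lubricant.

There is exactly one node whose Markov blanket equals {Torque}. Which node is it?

Lubricant

The target node must have every member of {Torque} as a parent, child, or co-parent, and no others.
Parents of Lubricant: Torque; children: none; co-parents: none.
These exactly cover the given set, so the node is Lubricant.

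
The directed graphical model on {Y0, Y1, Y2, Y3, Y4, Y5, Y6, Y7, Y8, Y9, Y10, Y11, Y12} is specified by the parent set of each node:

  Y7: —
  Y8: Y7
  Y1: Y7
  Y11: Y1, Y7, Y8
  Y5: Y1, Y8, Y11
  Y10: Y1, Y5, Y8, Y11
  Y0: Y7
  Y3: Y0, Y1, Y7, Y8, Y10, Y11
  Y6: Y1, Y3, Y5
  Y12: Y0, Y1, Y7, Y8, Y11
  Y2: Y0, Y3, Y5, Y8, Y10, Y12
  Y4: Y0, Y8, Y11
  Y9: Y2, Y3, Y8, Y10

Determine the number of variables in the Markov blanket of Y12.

Y12's children: Y2.
Y12's parents: Y0, Y1, Y7, Y8, Y11.
Parents of each child, excluding Y12:
  Y2: Y0, Y3, Y5, Y8, Y10
MB(Y12) = {Y0, Y1, Y2, Y3, Y5, Y7, Y8, Y10, Y11}, which has 9 nodes.

9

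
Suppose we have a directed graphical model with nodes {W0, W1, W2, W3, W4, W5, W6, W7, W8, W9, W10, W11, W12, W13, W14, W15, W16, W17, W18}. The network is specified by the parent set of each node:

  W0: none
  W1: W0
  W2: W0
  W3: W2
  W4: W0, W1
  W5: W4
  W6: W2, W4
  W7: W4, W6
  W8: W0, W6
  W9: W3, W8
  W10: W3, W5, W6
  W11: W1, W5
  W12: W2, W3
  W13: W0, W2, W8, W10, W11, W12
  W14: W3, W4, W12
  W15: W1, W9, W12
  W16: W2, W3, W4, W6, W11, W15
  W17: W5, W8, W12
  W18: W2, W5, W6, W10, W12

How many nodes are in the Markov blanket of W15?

9

The Markov blanket of a node is its parents, its children, and the other parents of its children.
W15 has child W16.
Parents of W15: W1, W9, W12.
For each child, the remaining parents (spouses of W15):
  W16: W2, W3, W4, W6, W11
MB(W15) = {W1, W2, W3, W4, W6, W9, W11, W12, W16}, which has 9 nodes.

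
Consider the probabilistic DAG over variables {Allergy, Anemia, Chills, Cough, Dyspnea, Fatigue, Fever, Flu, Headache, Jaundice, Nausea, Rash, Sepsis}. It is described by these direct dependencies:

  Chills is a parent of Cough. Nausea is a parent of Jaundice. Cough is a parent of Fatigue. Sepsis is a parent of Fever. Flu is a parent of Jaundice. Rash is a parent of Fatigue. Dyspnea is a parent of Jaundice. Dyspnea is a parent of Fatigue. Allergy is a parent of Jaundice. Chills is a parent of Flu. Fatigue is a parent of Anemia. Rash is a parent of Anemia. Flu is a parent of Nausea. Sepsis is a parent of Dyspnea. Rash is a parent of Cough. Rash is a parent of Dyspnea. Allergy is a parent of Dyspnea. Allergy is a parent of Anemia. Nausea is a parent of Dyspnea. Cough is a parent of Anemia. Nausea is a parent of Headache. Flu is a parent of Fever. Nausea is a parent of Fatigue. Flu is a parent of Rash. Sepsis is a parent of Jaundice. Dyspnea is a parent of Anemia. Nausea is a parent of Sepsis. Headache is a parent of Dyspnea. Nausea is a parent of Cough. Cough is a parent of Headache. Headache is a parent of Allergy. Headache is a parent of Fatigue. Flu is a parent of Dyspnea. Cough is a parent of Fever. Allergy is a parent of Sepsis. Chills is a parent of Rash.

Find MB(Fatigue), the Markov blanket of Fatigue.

{Allergy, Anemia, Cough, Dyspnea, Headache, Nausea, Rash}

A node's Markov blanket = Pa ∪ Ch ∪ (parents of Ch other than the node itself).
Fatigue's parents: Cough, Dyspnea, Headache, Nausea, Rash.
Children of Fatigue: Anemia.
Co-parents of Fatigue (other parents of its children):
  parents(Anemia) \ {Fatigue} = {Allergy, Cough, Dyspnea, Rash}.
So the Markov blanket of Fatigue is {Allergy, Anemia, Cough, Dyspnea, Headache, Nausea, Rash}.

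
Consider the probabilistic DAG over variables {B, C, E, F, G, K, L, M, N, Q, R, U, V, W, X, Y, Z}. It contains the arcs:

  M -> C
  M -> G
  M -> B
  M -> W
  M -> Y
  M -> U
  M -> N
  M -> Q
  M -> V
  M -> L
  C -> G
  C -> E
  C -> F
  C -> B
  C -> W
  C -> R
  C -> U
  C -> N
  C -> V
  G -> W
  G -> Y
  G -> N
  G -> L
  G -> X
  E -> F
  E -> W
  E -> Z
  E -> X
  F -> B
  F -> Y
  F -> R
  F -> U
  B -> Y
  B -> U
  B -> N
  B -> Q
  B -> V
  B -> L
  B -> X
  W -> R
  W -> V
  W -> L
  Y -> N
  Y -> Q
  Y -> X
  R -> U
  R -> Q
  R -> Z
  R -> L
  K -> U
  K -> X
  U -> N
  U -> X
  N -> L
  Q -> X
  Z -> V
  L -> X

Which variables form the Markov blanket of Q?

Pa(Q) = {B, M, R, Y}.
Children of Q: X.
Other parents of Q's children:
  parents(X) \ {Q} = {B, E, G, K, L, U, Y}.
Union: {B, M, R, Y} ∪ {X} ∪ {B, E, G, K, L, U, Y} = {B, E, G, K, L, M, R, U, X, Y}.

{B, E, G, K, L, M, R, U, X, Y}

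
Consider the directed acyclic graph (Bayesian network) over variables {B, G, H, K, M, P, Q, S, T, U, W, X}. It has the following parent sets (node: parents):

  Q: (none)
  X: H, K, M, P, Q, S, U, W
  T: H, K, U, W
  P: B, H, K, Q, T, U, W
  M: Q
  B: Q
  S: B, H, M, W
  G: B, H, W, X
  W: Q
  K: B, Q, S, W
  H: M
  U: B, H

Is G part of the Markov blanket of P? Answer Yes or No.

No

By definition, MB(P) is built from P's parents, P's children, and the co-parents of P.
Parents of P: B, H, K, Q, T, U, W.
P has child X.
Parents of each child, excluding P:
  X: H, K, M, Q, S, U, W
MB(P) = {B, H, K, M, Q, S, T, U, W, X}; G is not in this set.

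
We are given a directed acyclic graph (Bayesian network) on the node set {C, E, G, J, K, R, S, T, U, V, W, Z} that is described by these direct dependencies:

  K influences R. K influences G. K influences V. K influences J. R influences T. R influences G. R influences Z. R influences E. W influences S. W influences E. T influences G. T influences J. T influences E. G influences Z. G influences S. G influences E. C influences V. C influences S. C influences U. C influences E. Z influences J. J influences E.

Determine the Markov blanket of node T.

Parents of T: R.
T has children E, G, J.
Other parents of T's children:
  G's other parents are K, R.
  parents(J) \ {T} = {K, Z}.
  E's other parents are C, G, J, R, W.
Taking the union gives {C, E, G, J, K, R, W, Z}.

{C, E, G, J, K, R, W, Z}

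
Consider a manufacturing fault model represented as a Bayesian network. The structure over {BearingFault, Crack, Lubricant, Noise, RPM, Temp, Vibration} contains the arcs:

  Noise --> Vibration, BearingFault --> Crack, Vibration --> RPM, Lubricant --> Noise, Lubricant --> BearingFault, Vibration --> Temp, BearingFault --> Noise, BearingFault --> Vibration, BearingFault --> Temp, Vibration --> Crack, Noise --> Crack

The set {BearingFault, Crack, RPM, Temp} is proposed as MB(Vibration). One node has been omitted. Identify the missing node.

Ch(Vibration) = {Crack, RPM, Temp}.
Parents of Vibration: BearingFault, Noise.
For each child, the remaining parents (spouses of Vibration):
  RPM has no other parent.
  Temp also has parent BearingFault.
  parents(Crack) \ {Vibration} = {BearingFault, Noise}.
MB(Vibration) = {BearingFault, Crack, Noise, RPM, Temp}.
Comparing with the claimed set, Noise is missing.

Noise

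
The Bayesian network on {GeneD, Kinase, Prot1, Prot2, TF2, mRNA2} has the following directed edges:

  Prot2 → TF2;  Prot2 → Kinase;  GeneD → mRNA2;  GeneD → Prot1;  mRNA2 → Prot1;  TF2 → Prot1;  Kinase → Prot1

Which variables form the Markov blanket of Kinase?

Parents of Kinase: Prot2.
Ch(Kinase) = {Prot1}.
For each child, the remaining parents (spouses of Kinase):
  Prot1 also has parents GeneD, TF2, mRNA2.
So the Markov blanket of Kinase is {GeneD, Prot1, Prot2, TF2, mRNA2}.

{GeneD, Prot1, Prot2, TF2, mRNA2}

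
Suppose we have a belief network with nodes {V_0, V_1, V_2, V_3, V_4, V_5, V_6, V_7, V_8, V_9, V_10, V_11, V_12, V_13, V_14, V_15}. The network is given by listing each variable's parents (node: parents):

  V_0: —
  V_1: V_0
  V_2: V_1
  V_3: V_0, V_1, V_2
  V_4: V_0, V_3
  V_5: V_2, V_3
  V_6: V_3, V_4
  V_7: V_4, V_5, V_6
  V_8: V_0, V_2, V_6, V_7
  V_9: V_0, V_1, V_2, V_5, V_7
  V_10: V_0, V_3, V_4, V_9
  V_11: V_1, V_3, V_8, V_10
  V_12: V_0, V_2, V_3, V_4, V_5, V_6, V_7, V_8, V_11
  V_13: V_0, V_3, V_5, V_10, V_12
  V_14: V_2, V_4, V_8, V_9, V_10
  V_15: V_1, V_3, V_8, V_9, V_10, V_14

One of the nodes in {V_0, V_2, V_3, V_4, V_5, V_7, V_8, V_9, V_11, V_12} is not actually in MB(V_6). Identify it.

The Markov blanket of a node is its parents, its children, and the other parents of its children.
Pa(V_6) = {V_3, V_4}.
V_6's children: V_7, V_8, V_12.
Other parents of V_6's children:
  V_7's other parents are V_4, V_5.
  V_8 also has parents V_0, V_2, V_7.
  V_12's other parents are V_0, V_2, V_3, V_4, V_5, V_7, V_8, V_11.
MB(V_6) = {V_0, V_2, V_3, V_4, V_5, V_7, V_8, V_11, V_12}.
V_9 is neither a parent, child, nor co-parent of V_6, so it does not belong.

V_9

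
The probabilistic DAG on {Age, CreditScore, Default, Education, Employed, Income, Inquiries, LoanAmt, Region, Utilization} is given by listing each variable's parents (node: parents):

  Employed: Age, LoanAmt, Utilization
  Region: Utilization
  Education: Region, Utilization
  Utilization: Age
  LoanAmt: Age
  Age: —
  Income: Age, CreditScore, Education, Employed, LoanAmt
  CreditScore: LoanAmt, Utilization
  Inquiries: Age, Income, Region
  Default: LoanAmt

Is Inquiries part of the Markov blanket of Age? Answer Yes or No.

Yes

Inquiries is a child of Age.
So Inquiries ∈ MB(Age).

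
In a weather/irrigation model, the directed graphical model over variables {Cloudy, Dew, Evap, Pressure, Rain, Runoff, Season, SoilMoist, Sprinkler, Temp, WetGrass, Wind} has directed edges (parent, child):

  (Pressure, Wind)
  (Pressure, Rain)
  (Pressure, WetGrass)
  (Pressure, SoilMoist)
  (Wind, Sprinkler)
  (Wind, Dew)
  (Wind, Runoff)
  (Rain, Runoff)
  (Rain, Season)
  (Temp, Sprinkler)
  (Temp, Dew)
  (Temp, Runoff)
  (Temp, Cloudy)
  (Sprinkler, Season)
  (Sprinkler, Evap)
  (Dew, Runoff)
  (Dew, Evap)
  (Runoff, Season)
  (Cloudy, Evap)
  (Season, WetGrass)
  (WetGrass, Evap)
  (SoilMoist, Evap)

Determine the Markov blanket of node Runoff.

{Dew, Rain, Season, Sprinkler, Temp, Wind}

A node's Markov blanket = Pa ∪ Ch ∪ (parents of Ch other than the node itself).
Runoff's children: Season.
Parents of Runoff: Dew, Rain, Temp, Wind.
Parents of each child, excluding Runoff:
  Season's other parents are Rain, Sprinkler.
Taking the union gives {Dew, Rain, Season, Sprinkler, Temp, Wind}.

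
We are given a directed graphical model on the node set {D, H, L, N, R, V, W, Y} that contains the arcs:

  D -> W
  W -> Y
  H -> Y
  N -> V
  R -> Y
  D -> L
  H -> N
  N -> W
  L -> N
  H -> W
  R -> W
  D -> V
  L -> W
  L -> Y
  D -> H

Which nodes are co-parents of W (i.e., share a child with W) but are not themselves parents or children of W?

{}

Children of W: Y.
  parents(Y) \ {W} = {H, L, R}.
Excluding nodes already adjacent to W (D, H, L, N, R, Y), the co-parent-only contribution is {}.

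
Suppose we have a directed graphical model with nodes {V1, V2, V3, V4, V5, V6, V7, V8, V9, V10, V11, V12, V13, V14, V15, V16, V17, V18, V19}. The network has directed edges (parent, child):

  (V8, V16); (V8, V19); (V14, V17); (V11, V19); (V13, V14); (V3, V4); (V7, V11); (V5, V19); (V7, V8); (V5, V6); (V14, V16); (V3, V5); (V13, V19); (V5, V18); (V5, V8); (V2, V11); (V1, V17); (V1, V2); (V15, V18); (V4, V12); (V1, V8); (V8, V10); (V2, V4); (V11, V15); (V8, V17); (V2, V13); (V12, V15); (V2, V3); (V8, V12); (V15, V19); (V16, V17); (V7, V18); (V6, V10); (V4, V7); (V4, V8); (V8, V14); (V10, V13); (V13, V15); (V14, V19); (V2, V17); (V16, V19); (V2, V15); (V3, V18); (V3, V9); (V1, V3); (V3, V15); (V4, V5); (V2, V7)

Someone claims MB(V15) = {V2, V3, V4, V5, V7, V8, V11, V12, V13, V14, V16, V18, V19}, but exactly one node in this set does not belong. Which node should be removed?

The Markov blanket of a node is its parents, its children, and the other parents of its children.
Pa(V15) = {V2, V3, V11, V12, V13}.
Children of V15: V18, V19.
Parents of each child, excluding V15:
  V18's other parents are V3, V5, V7.
  parents(V19) \ {V15} = {V5, V8, V11, V13, V14, V16}.
MB(V15) = {V2, V3, V5, V7, V8, V11, V12, V13, V14, V16, V18, V19}.
V4 is neither a parent, child, nor co-parent of V15, so it does not belong.

V4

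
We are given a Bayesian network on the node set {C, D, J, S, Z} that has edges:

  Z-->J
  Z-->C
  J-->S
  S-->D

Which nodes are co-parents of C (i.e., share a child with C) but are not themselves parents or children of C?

{}

C has no children, so it has no co-parents. The set is empty.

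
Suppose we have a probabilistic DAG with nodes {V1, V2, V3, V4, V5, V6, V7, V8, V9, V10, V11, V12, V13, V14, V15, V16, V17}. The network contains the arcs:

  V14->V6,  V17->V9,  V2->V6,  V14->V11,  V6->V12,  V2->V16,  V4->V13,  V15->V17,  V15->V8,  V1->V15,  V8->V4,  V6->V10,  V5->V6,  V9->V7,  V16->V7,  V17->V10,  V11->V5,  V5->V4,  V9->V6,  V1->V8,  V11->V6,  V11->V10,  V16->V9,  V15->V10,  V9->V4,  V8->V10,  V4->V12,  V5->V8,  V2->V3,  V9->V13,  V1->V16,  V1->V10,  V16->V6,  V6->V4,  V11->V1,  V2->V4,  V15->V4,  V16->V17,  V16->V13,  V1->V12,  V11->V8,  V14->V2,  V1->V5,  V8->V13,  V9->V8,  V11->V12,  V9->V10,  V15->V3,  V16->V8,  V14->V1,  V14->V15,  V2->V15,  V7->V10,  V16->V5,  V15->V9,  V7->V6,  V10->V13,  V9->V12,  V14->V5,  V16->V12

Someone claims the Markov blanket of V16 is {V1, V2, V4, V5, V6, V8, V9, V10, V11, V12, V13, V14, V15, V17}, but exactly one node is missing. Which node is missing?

V7

Parents of V16: V1, V2.
Children of V16: V5, V6, V7, V8, V9, V12, V13, V17.
For each child, the remaining parents (spouses of V16):
  V17 also has parent V15.
  parents(V9) \ {V16} = {V15, V17}.
  V7's other parent is V9.
  V5's other parents are V1, V11, V14.
  parents(V6) \ {V16} = {V2, V5, V7, V9, V11, V14}.
  V8 also has parents V1, V5, V9, V11, V15.
  V12's other parents are V1, V4, V6, V9, V11.
  parents(V13) \ {V16} = {V4, V8, V9, V10}.
MB(V16) = {V1, V2, V4, V5, V6, V7, V8, V9, V10, V11, V12, V13, V14, V15, V17}.
Comparing with the claimed set, V7 is missing.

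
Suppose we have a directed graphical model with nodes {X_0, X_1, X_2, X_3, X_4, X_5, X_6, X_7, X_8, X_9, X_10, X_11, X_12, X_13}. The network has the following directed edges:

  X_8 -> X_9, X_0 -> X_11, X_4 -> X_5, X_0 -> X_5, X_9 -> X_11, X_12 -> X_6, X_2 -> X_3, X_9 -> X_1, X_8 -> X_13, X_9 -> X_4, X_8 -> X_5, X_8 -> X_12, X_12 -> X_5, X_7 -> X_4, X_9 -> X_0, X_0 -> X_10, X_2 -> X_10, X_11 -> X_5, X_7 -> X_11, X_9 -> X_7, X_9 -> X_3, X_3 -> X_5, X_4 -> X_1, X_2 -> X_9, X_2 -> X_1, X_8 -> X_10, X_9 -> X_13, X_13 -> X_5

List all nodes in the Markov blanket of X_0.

{X_2, X_3, X_4, X_5, X_7, X_8, X_9, X_10, X_11, X_12, X_13}

A node's Markov blanket = Pa ∪ Ch ∪ (parents of Ch other than the node itself).
Pa(X_0) = {X_9}.
X_0 has children X_5, X_10, X_11.
Other parents of X_0's children:
  parents(X_10) \ {X_0} = {X_2, X_8}.
  X_11 also has parents X_7, X_9.
  X_5 also has parents X_3, X_4, X_8, X_11, X_12, X_13.
MB(X_0) = {X_2, X_3, X_4, X_5, X_7, X_8, X_9, X_10, X_11, X_12, X_13}.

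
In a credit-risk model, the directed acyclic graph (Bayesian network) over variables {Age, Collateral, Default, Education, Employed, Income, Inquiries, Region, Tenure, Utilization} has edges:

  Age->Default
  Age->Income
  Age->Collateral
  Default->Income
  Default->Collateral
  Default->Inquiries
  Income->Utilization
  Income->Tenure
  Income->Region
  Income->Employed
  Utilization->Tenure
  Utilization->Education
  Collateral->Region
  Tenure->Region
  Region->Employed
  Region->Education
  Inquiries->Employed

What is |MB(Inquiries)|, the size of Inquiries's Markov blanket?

A node's Markov blanket = Pa ∪ Ch ∪ (parents of Ch other than the node itself).
Inquiries has child Employed.
Inquiries's parents: Default.
Co-parents of Inquiries (other parents of its children):
  Employed also has parents Income, Region.
MB(Inquiries) = {Default, Employed, Income, Region}, which has 4 nodes.

4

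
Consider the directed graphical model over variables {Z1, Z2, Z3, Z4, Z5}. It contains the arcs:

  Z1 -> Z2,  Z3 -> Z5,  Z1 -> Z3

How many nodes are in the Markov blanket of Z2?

Z2's parents: Z1.
Z2's children: none.
With no children, Z2 has no spouses; the co-parent set is empty.
MB(Z2) = {Z1}, which has 1 node.

1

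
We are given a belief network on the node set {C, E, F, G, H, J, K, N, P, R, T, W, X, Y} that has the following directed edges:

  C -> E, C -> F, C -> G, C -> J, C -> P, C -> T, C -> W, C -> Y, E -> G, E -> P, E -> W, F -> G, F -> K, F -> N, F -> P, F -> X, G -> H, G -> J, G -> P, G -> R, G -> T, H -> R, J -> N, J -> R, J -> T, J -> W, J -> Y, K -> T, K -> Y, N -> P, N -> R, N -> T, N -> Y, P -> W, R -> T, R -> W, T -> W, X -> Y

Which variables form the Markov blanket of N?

N has parents F, J.
N has children P, R, T, Y.
Other parents of N's children:
  parents(P) \ {N} = {C, E, F, G}.
  R also has parents G, H, J.
  parents(T) \ {N} = {C, G, J, K, R}.
  Y also has parents C, J, K, X.
MB(N) = {C, E, F, G, H, J, K, P, R, T, X, Y}.

{C, E, F, G, H, J, K, P, R, T, X, Y}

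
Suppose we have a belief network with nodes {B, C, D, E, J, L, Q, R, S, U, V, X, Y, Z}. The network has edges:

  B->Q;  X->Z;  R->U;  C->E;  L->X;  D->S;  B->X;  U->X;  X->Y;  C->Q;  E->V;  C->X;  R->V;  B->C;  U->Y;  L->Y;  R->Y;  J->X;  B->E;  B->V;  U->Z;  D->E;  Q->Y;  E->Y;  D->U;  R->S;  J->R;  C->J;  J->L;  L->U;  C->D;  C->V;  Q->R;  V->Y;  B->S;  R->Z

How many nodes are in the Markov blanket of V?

9

Recall MB(v) = parents ∪ children ∪ spouses, where spouses are the other parents of v's children.
Parents of V: B, C, E, R.
Ch(V) = {Y}.
Parents of each child, excluding V:
  Y: E, L, Q, R, U, X
MB(V) = {B, C, E, L, Q, R, U, X, Y}, which has 9 nodes.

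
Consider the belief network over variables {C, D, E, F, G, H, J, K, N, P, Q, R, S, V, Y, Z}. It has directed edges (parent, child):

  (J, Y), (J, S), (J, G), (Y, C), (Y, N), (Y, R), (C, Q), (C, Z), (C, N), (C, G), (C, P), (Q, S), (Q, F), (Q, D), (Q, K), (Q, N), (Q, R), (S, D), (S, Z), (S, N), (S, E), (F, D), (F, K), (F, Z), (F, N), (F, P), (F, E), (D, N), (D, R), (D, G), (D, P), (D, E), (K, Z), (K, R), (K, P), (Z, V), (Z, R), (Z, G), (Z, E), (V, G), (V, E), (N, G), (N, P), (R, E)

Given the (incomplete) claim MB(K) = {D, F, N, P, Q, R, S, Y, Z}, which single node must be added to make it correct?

C

The Markov blanket of a node is its parents, its children, and the other parents of its children.
Ch(K) = {P, R, Z}.
K's parents: F, Q.
Other parents of K's children:
  Z's other parents are C, F, S.
  parents(R) \ {K} = {D, Q, Y, Z}.
  P's other parents are C, D, F, N.
MB(K) = {C, D, F, N, P, Q, R, S, Y, Z}.
Comparing with the claimed set, C is missing.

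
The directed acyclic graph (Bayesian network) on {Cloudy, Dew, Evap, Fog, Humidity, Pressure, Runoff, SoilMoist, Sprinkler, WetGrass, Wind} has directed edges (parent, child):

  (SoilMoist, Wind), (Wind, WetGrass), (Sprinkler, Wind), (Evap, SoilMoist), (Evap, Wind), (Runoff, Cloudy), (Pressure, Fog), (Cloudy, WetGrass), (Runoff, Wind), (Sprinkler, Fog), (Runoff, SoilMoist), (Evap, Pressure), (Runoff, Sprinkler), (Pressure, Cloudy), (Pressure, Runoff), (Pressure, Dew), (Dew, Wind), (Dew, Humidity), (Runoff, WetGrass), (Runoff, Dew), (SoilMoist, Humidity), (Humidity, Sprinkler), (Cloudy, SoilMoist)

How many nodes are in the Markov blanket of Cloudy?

6

The Markov blanket of a node is its parents, its children, and the other parents of its children.
Cloudy's parents: Pressure, Runoff.
Cloudy's children: SoilMoist, WetGrass.
For each child, the remaining parents (spouses of Cloudy):
  parents(SoilMoist) \ {Cloudy} = {Evap, Runoff}.
  parents(WetGrass) \ {Cloudy} = {Runoff, Wind}.
MB(Cloudy) = {Evap, Pressure, Runoff, SoilMoist, WetGrass, Wind}, which has 6 nodes.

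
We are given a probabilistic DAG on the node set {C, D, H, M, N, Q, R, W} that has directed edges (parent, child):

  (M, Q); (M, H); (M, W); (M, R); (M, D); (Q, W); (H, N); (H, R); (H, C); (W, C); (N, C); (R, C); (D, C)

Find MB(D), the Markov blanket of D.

{C, H, M, N, R, W}

A node's Markov blanket = Pa ∪ Ch ∪ (parents of Ch other than the node itself).
Parents of D: M.
D has child C.
Co-parents of D (other parents of its children):
  C's other parents are H, N, R, W.
MB(D) = {C, H, M, N, R, W}.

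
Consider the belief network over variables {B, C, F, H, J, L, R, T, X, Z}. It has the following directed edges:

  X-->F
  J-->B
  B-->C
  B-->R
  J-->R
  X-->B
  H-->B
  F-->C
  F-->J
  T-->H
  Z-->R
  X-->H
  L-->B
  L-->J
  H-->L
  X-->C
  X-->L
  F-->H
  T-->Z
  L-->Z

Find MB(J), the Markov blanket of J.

By definition, MB(J) is built from J's parents, J's children, and the co-parents of J.
Parents of J: F, L.
J has children B, R.
For each child, the remaining parents (spouses of J):
  parents(B) \ {J} = {H, L, X}.
  R also has parents B, Z.
So the Markov blanket of J is {B, F, H, L, R, X, Z}.

{B, F, H, L, R, X, Z}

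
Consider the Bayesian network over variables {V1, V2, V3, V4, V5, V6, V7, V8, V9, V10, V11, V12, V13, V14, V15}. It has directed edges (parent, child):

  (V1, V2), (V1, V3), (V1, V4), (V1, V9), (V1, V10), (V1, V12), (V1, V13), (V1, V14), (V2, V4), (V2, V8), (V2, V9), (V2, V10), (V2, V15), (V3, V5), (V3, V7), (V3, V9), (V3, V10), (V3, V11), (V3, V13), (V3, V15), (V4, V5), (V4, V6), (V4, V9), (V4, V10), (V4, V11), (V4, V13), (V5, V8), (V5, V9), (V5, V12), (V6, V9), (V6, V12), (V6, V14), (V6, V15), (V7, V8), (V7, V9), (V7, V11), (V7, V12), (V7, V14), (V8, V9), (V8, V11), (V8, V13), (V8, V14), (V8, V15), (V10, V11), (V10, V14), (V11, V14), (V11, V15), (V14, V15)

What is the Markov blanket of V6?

Pa(V6) = {V4}.
V6 has children V9, V12, V14, V15.
For each child, the remaining parents (spouses of V6):
  V9's other parents are V1, V2, V3, V4, V5, V7, V8.
  parents(V12) \ {V6} = {V1, V5, V7}.
  parents(V14) \ {V6} = {V1, V7, V8, V10, V11}.
  V15's other parents are V2, V3, V8, V11, V14.
So the Markov blanket of V6 is {V1, V2, V3, V4, V5, V7, V8, V9, V10, V11, V12, V14, V15}.

{V1, V2, V3, V4, V5, V7, V8, V9, V10, V11, V12, V14, V15}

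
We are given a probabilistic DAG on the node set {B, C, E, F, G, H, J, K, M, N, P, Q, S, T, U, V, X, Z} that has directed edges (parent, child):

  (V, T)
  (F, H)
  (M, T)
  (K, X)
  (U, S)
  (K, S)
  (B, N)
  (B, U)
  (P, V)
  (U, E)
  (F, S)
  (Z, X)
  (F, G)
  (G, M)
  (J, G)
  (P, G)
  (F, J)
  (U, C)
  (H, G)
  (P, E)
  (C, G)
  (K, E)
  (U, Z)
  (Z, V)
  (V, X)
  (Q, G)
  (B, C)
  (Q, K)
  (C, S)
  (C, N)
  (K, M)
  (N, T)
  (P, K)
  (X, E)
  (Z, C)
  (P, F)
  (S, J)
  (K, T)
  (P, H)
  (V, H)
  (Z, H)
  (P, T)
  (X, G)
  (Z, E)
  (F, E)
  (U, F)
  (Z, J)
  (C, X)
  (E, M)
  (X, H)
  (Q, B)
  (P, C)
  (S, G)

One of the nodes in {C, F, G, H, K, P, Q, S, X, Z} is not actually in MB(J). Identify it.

K

Parents of J: F, S, Z.
Ch(J) = {G}.
For each child, the remaining parents (spouses of J):
  G also has parents C, F, H, P, Q, S, X.
MB(J) = {C, F, G, H, P, Q, S, X, Z}.
K is neither a parent, child, nor co-parent of J, so it does not belong.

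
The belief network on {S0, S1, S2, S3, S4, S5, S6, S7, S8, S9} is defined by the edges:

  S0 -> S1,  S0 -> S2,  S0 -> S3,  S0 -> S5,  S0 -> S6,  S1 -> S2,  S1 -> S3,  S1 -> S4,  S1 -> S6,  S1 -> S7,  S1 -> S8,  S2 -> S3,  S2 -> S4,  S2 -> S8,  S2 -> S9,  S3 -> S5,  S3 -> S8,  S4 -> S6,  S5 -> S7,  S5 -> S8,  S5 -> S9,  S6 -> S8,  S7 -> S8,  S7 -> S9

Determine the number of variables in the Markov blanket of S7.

7

Children of S7: S8, S9.
S7 has parents S1, S5.
Co-parents of S7 (other parents of its children):
  S8's other parents are S1, S2, S3, S5, S6.
  S9's other parents are S2, S5.
MB(S7) = {S1, S2, S3, S5, S6, S8, S9}, which has 7 nodes.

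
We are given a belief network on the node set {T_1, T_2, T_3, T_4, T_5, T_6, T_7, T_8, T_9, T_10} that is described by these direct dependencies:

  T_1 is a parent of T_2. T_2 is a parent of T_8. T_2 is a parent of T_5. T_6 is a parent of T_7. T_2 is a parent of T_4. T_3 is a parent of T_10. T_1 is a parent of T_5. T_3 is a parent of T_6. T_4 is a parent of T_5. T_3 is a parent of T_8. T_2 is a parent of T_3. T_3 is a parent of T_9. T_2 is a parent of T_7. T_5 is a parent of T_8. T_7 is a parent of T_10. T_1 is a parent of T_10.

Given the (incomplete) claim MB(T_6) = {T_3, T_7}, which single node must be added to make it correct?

T_2

Recall MB(v) = parents ∪ children ∪ spouses, where spouses are the other parents of v's children.
Pa(T_6) = {T_3}.
T_6 has child T_7.
Parents of each child, excluding T_6:
  T_7: T_2
MB(T_6) = {T_2, T_3, T_7}.
Comparing with the claimed set, T_2 is missing.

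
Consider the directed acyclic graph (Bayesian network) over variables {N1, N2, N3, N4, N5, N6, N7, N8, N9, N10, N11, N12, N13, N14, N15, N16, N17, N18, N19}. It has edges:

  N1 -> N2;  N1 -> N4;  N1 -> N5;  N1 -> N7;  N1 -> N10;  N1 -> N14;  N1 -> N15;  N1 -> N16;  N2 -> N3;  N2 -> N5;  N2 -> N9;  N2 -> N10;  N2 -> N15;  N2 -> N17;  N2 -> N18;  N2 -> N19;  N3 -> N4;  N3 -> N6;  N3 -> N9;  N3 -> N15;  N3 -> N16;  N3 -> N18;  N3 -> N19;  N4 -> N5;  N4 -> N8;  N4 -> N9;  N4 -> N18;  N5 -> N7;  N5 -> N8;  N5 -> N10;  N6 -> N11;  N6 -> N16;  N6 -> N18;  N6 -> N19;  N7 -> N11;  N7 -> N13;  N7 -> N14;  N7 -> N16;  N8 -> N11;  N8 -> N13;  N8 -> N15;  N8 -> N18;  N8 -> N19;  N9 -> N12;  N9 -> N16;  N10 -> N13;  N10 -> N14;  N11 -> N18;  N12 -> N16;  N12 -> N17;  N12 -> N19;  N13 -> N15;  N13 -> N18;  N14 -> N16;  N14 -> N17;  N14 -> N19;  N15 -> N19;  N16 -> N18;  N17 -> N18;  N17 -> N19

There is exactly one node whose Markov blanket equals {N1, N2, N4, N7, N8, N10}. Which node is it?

N5

The target node must have every member of {N1, N2, N4, N7, N8, N10} as a parent, child, or co-parent, and no others.
Parents of N5: N1, N2, N4; children: N7, N8, N10; co-parents: N1, N2, N4.
These exactly cover the given set, so the node is N5.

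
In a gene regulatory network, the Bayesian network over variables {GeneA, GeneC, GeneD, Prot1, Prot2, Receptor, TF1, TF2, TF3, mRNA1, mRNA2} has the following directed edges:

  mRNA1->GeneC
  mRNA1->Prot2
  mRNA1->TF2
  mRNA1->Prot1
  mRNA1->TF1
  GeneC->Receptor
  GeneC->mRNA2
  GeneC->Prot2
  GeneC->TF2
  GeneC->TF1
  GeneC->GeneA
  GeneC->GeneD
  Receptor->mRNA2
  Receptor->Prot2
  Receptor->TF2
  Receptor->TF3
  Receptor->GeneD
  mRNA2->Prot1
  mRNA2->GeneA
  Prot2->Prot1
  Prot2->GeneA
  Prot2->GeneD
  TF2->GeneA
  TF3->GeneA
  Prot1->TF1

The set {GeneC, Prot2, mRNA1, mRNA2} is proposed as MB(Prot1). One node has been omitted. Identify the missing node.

A node's Markov blanket = Pa ∪ Ch ∪ (parents of Ch other than the node itself).
Prot1's parents: Prot2, mRNA1, mRNA2.
Prot1's children: TF1.
Parents of each child, excluding Prot1:
  parents(TF1) \ {Prot1} = {GeneC, mRNA1}.
MB(Prot1) = {GeneC, Prot2, TF1, mRNA1, mRNA2}.
Comparing with the claimed set, TF1 is missing.

TF1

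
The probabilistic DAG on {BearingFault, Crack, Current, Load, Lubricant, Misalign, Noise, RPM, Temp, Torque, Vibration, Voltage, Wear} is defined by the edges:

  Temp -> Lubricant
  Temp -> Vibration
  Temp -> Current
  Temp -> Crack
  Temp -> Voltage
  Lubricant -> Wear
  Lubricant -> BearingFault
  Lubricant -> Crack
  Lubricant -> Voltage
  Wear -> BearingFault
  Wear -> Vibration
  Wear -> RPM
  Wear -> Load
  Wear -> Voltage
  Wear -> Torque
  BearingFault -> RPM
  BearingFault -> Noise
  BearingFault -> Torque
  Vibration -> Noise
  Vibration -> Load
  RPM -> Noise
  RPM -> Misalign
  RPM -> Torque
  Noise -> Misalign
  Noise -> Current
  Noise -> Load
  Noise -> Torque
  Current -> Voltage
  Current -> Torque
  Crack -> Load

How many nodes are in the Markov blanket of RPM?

RPM's children: Misalign, Noise, Torque.
Parents of RPM: BearingFault, Wear.
Other parents of RPM's children:
  Noise also has parents BearingFault, Vibration.
  Misalign's other parent is Noise.
  parents(Torque) \ {RPM} = {BearingFault, Current, Noise, Wear}.
MB(RPM) = {BearingFault, Current, Misalign, Noise, Torque, Vibration, Wear}, which has 7 nodes.

7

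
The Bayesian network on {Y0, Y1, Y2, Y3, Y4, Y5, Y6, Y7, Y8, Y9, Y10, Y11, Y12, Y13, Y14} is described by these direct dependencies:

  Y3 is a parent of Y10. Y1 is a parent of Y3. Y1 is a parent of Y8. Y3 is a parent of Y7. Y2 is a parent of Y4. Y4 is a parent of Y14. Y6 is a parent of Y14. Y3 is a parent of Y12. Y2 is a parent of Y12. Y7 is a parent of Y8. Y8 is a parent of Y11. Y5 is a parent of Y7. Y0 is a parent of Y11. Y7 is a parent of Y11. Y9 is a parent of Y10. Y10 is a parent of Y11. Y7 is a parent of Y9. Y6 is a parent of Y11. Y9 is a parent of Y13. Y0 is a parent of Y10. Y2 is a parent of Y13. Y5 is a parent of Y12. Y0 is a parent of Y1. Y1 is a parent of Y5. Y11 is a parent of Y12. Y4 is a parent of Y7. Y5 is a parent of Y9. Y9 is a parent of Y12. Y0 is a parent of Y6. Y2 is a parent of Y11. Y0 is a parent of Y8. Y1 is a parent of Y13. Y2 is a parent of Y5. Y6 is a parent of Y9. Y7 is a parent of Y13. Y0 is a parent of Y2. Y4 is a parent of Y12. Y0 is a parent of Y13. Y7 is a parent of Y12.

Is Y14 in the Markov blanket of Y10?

Pa(Y10) = {Y0, Y3, Y9}.
Ch(Y10) = {Y11}.
Parents of each child, excluding Y10:
  parents(Y11) \ {Y10} = {Y0, Y2, Y6, Y7, Y8}.
MB(Y10) = {Y0, Y2, Y3, Y6, Y7, Y8, Y9, Y11}; Y14 is not in this set.

No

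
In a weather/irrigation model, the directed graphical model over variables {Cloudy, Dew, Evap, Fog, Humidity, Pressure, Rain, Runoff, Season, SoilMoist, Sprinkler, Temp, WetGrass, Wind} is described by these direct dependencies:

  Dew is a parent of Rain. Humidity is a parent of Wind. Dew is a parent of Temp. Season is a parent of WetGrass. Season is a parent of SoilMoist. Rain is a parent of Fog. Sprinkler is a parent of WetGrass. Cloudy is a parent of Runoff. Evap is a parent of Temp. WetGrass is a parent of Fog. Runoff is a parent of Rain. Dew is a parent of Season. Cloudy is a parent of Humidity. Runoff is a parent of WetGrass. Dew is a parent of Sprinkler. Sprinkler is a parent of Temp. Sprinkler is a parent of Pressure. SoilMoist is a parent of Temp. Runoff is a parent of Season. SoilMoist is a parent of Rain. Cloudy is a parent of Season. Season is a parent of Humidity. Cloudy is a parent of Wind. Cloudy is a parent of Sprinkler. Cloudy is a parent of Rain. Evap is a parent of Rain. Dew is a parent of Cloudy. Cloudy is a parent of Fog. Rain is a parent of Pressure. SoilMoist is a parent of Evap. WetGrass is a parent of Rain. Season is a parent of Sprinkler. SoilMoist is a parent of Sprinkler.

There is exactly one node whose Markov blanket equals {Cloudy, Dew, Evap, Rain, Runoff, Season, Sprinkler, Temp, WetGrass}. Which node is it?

The target node must have every member of {Cloudy, Dew, Evap, Rain, Runoff, Season, Sprinkler, Temp, WetGrass} as a parent, child, or co-parent, and no others.
Parents of SoilMoist: Season; children: Evap, Rain, Sprinkler, Temp; co-parents: Cloudy, Dew, Evap, Runoff, Season, Sprinkler, WetGrass.
These exactly cover the given set, so the node is SoilMoist.

SoilMoist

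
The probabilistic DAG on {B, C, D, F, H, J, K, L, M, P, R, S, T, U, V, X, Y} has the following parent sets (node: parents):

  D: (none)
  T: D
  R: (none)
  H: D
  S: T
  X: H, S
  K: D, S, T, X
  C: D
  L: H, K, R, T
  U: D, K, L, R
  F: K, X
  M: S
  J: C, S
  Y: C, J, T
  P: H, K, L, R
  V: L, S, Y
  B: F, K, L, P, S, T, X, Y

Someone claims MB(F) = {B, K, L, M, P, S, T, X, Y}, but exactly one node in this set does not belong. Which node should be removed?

A node's Markov blanket = Pa ∪ Ch ∪ (parents of Ch other than the node itself).
F's parents: K, X.
F has child B.
Parents of each child, excluding F:
  B also has parents K, L, P, S, T, X, Y.
MB(F) = {B, K, L, P, S, T, X, Y}.
M is neither a parent, child, nor co-parent of F, so it does not belong.

M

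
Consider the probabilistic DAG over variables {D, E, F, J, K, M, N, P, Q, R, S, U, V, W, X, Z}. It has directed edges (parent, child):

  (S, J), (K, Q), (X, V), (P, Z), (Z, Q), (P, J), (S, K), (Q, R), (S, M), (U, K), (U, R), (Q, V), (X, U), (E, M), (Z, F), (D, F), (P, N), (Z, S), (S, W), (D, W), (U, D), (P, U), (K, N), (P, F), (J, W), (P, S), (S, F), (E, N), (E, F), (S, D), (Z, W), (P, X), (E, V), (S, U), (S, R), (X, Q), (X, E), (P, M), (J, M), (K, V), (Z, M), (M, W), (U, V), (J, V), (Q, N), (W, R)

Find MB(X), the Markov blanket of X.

{E, J, K, P, Q, S, U, V, Z}

X has parent P.
X's children: E, Q, U, V.
Other parents of X's children:
  E: —
  U: P, S
  Q: K, Z
  V: E, J, K, Q, U
Union: {P} ∪ {E, Q, U, V} ∪ {E, J, K, P, Q, S, U, Z} = {E, J, K, P, Q, S, U, V, Z}.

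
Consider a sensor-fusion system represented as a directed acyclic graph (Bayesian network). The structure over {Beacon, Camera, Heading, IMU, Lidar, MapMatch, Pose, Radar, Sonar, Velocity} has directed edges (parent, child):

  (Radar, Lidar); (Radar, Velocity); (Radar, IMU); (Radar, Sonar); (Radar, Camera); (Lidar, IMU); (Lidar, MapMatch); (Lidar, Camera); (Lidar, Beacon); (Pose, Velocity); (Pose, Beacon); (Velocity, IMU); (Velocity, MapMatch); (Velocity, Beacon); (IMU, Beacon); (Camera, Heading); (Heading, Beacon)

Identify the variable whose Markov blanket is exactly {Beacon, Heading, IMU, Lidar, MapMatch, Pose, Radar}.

Velocity

The target node must have every member of {Beacon, Heading, IMU, Lidar, MapMatch, Pose, Radar} as a parent, child, or co-parent, and no others.
Parents of Velocity: Pose, Radar; children: Beacon, IMU, MapMatch; co-parents: Heading, IMU, Lidar, Pose, Radar.
These exactly cover the given set, so the node is Velocity.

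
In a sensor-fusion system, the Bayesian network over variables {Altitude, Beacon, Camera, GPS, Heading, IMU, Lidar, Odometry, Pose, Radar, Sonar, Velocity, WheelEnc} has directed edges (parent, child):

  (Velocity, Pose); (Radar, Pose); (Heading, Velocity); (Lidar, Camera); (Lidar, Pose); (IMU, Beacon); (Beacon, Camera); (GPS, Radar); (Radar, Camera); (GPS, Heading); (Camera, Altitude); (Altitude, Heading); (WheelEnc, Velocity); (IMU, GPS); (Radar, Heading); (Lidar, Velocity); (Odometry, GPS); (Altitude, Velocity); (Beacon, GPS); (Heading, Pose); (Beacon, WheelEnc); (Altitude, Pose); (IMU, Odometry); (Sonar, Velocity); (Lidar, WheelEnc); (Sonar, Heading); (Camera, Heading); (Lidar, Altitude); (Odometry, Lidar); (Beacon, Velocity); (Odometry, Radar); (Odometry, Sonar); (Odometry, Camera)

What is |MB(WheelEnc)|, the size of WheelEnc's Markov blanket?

WheelEnc has parents Beacon, Lidar.
Children of WheelEnc: Velocity.
Other parents of WheelEnc's children:
  Velocity: Altitude, Beacon, Heading, Lidar, Sonar
MB(WheelEnc) = {Altitude, Beacon, Heading, Lidar, Sonar, Velocity}, which has 6 nodes.

6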